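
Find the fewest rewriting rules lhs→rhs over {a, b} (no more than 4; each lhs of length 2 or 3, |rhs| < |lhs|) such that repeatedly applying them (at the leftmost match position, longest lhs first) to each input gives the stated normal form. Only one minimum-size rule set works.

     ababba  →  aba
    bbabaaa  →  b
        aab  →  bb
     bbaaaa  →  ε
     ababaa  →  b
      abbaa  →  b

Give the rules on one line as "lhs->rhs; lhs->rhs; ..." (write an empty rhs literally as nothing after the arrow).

  | ababba => aba
  | bbabaaa => baaa => aa => b
  | aab => bb
  | bbaaaa => aaa => ε

aa->b; aaa->; baa->a; bba->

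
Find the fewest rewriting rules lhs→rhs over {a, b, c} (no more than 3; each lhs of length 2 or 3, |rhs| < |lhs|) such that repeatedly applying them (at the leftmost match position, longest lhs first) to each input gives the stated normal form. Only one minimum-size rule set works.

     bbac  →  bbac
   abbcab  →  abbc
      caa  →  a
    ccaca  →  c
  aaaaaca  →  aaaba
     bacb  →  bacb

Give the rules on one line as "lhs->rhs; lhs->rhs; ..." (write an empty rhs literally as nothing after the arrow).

  | bbac
  | abbcab => abbc
  | caa => a
  | ccaca => cca => c

aac->b; ca->; cab->c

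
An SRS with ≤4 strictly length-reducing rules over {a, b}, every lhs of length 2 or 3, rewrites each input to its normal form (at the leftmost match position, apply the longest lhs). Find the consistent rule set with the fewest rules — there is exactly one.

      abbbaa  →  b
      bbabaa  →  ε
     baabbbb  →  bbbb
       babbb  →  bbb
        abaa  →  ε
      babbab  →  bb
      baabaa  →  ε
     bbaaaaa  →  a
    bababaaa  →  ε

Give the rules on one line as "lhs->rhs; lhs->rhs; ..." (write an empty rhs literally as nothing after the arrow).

  | abbbaa => bbbaa => bba => b
  | bbabaa => bbaa => ba => ε
  | baabbbb => abbbb => bbbb
  | babbb => bbb

aa->; abb->bb; ba->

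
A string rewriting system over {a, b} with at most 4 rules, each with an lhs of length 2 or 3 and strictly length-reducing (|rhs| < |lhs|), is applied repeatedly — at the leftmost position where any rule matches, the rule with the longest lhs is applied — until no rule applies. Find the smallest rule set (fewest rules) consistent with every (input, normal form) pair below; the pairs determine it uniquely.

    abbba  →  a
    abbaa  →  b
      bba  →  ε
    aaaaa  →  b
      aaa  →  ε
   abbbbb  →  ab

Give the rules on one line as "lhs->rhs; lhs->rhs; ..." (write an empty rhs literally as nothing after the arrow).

  | abbba => abba => aba => a
  | abbaa => abaa => aa => b
  | bba => ba => ε
  | aaaaa => baaa => aa => b

aa->b; ba->; bb->b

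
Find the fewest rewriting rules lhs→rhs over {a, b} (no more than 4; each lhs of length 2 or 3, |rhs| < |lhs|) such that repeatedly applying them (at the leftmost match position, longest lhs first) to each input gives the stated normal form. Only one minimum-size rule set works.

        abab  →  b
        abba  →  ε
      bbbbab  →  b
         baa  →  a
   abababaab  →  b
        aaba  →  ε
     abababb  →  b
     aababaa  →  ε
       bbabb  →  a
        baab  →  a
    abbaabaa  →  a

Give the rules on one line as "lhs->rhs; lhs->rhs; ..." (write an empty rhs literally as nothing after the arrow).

  | abab => aab => b
  | abba => aba => aa => ε
  | bbbbab => bbbaa => bba => b
  | baa => a

aa->; ab->a; ba->; bab->aa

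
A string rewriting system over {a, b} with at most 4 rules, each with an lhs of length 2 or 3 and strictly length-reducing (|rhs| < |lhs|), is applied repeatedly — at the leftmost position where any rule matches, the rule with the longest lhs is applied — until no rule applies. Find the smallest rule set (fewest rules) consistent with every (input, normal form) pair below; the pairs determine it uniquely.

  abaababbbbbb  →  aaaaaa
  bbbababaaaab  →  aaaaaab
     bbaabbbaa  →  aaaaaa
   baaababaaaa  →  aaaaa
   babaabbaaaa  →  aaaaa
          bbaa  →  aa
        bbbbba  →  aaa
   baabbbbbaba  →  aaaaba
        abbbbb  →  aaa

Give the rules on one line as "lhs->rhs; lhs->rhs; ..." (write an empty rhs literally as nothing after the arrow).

  | abaababbbbbb => aababbbbbb => aabaaabbb => aaaabbb => aaaaaa
  | bbbababaaaab => aaababaaaab => aaabaaaab => aaaaaab
  | bbaabbbaa => aabbbaa => aaaaaa
  | baaababaaaa => aababaaaa => aabaaaa => aaaaa

baa->a; bb->; bbb->aa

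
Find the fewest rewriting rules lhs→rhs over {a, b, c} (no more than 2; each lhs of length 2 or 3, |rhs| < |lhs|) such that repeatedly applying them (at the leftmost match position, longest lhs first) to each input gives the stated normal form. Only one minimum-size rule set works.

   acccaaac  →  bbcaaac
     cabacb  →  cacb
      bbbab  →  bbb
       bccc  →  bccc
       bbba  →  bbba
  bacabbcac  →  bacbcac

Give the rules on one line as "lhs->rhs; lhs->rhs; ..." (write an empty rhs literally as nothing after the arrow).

ab->; acc->bb

  | acccaaac => bbcaaac
  | cabacb => cacb
  | bbbab => bbb
  | bccc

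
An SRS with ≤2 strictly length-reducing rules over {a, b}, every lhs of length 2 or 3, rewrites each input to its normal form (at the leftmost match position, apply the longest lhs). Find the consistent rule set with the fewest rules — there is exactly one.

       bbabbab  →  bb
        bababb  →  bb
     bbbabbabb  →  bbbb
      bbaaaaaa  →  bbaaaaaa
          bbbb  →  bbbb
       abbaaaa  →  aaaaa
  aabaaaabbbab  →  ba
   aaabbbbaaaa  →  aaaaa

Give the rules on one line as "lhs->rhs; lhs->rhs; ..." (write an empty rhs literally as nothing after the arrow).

aab->; ab->a

  | bbabbab => bbabab => bbaab => bb
  | bababb => baabb => bb
  | bbbabbabb => bbbababb => bbbaabb => bbbb
  | bbaaaaaa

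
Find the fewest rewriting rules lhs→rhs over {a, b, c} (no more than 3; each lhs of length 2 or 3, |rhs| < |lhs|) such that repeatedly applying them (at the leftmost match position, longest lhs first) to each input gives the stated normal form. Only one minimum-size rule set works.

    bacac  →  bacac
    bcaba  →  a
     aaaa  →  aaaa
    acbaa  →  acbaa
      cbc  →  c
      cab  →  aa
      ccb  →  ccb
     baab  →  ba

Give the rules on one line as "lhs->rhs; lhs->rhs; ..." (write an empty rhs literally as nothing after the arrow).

ab->; bc->; cab->aa

  | bacac
  | bcaba => aba => a
  | aaaa
  | acbaa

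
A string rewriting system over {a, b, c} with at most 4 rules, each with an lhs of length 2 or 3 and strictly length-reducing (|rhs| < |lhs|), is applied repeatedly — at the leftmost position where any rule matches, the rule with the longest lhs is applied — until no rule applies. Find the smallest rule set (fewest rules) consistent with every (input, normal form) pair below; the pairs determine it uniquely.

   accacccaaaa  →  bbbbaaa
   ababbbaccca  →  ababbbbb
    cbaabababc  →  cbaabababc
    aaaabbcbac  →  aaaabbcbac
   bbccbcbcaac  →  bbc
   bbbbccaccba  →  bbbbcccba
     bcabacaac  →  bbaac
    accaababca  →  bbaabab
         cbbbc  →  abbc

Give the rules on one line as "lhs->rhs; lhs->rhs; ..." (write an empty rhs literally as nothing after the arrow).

acc->bb; ca->; cbb->ab; cbc->c

  | accacccaaaa => bbacccaaaa => bbbbcaaaa => bbbbaaa
  | ababbbaccca => ababbbbbca => ababbbbb
  | cbaabababc
  | aaaabbcbac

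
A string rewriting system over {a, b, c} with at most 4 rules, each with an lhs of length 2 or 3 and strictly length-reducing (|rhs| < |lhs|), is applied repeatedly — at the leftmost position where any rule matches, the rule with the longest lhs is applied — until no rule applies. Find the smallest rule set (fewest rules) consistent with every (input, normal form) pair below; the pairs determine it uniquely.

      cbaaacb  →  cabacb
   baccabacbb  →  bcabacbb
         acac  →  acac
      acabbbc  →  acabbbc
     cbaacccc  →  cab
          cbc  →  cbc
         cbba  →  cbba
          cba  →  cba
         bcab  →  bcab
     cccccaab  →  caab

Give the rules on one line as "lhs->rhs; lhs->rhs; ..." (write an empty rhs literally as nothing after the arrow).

acc->c; baa->ab; cc->

  | cbaaacb => cabacb
  | baccabacbb => bcabacbb
  | acac
  | acabbbc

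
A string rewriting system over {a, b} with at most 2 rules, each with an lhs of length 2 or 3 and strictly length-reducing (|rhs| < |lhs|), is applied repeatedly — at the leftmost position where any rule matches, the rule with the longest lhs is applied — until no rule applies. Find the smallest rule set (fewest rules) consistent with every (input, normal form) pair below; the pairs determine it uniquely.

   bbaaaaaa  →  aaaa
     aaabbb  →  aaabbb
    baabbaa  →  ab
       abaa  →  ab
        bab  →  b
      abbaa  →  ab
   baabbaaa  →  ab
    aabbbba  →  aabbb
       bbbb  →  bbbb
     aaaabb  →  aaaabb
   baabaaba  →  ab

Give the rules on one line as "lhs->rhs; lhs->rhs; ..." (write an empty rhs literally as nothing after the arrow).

aba->ab; ba->

  | bbaaaaaa => baaaaa => aaaa
  | aaabbb
  | baabbaa => abbaa => aba => ab
  | abaa => aba => ab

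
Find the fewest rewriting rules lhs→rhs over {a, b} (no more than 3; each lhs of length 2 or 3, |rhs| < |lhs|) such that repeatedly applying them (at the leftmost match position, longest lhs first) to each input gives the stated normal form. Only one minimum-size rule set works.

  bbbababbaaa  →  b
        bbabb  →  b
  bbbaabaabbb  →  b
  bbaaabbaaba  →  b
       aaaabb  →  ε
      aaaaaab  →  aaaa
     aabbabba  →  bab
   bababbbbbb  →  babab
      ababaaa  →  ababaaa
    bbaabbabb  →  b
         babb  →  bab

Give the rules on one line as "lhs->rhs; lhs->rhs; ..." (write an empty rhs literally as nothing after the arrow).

aab->; bb->b; bba->bb

  | bbbababbaaa => bbababbaaa => bbbabbaaa => bbabbaaa => bbbbaaa => bbbaaa => bbaaa => bbaa => bba => bb => b
  | bbabb => bbbb => bbb => bb => b
  | bbbaabaabbb => bbaabaabbb => bbabaabbb => bbbaabbb => bbaabbb => bbabbb => bbbbb => bbbb => bbb => bb => b
  | bbaaabbaaba => bbaabbaaba => bbabbaaba => bbbbaaba => bbbaaba => bbaaba => bbaba => bbba => bba => bb => b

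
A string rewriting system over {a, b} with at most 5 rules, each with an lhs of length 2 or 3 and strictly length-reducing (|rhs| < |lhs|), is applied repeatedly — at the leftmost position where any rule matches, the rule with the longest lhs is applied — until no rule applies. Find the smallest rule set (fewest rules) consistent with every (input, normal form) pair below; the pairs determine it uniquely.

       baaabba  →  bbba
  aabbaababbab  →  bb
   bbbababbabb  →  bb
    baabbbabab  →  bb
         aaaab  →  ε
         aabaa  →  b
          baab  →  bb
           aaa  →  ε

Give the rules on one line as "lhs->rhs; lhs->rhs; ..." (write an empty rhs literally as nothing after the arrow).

  | baaabba => bbba
  | aabbaababbab => bbaababbab => bbbabbab => bbbab => bb
  | bbbababbabb => bbabbabb => bbabb => bb
  | baabbbabab => bbbbabab => bbbab => bb

aa->; aaa->; ab->; bab->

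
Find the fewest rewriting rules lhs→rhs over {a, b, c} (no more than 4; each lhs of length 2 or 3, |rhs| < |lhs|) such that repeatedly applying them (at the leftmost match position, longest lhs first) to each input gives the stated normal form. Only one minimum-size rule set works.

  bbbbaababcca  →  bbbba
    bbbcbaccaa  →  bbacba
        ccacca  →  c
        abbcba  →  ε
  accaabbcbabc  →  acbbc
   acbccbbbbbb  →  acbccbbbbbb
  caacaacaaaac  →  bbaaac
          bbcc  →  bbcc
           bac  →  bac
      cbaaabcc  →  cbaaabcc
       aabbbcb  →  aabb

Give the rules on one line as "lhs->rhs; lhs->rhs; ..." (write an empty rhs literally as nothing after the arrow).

  | bbbbaababcca => bbbbabcca => bbbbabcb => bbbba
  | bbbcbaccaa => bbaccaa => bbacba
  | ccacca => cbcca => cbcb => c
  | abbcba => aba => ε

aba->; bcb->; ca->b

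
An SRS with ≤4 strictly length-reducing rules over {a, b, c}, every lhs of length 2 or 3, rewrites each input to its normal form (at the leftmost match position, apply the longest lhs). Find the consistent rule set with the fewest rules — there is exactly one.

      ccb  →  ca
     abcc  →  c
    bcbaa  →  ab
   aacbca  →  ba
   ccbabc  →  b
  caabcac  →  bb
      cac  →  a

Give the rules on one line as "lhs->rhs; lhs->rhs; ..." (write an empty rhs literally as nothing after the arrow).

  | ccb => ca
  | abcc => aac => c
  | bcbaa => abaa => ab
  | aacbca => cbca => aca => ba

aa->; ac->b; bc->a; cb->a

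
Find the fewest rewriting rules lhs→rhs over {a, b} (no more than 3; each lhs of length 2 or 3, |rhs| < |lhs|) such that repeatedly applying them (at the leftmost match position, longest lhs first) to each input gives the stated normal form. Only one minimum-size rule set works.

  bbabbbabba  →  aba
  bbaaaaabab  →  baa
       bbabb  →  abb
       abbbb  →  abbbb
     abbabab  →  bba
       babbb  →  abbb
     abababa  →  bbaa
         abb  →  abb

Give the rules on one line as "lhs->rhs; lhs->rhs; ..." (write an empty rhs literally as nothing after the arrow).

aab->ba; bab->ab

  | bbabbbabba => babbbabba => abbbabba => abbabba => ababba => aabba => baba => aba
  | bbaaaaabab => bbaaabaab => bbabaaab => babaaab => abaaab => ababa => aaba => baa
  | bbabb => babb => abb
  | abbbb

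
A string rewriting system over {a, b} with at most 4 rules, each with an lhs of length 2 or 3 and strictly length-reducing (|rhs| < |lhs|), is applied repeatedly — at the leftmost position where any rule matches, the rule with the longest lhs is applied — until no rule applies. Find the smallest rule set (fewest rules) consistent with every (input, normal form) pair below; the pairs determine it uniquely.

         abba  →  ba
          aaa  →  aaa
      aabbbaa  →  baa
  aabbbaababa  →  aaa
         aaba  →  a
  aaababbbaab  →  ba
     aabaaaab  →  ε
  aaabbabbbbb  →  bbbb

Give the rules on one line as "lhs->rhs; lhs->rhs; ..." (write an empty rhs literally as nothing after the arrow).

  | abba => ba
  | aaa
  | aabbbaa => abbaa => baa
  | aabbbaababa => abbaababa => baababa => baabba => baba => aaa

ab->; aba->ab; bab->aa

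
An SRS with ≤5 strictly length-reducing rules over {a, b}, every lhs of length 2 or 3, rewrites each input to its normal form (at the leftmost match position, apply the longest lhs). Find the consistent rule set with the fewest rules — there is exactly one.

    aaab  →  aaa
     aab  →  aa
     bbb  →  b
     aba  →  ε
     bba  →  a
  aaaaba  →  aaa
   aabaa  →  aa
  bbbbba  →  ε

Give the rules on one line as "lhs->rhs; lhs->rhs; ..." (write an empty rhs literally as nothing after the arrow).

ab->a; aba->; ba->; bb->

  | aaab => aaa
  | aab => aa
  | bbb => b
  | aba => ε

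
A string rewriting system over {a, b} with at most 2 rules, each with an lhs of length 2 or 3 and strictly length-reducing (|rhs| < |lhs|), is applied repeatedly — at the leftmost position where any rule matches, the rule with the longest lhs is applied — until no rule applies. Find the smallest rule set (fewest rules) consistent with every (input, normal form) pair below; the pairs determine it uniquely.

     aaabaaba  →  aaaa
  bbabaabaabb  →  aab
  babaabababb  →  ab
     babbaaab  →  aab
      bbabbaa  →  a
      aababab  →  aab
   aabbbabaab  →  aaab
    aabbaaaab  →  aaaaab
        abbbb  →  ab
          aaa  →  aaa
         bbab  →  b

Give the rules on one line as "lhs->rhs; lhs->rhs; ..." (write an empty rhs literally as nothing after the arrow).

  | aaabaaba => aaaaba => aaaa
  | bbabaabaabb => babaabaabb => baabaabb => abaabb => aabb => aab
  | babaabababb => baabababb => abababb => ababb => abb => ab
  | babbaaab => bbaaab => baaab => aab

ba->; bb->b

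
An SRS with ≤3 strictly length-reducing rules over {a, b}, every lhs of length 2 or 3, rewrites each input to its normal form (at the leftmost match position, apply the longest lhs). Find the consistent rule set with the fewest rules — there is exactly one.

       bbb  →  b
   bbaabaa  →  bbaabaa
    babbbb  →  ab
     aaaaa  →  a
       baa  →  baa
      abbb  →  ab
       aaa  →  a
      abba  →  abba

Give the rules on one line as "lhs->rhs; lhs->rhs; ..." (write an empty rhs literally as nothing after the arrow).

aaa->a; bab->a; bbb->b

  | bbb => b
  | bbaabaa
  | babbbb => abbb => ab
  | aaaaa => aaa => a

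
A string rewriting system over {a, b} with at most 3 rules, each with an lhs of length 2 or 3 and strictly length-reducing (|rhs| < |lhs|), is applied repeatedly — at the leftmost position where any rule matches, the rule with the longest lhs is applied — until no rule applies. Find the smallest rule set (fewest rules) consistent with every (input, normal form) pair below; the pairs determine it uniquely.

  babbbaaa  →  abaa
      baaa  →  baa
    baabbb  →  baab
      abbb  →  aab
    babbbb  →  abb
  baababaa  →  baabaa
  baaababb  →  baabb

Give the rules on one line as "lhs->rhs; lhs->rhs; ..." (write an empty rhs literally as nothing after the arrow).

  | babbbaaa => bbbaaa => abaaa => abaa
  | baaa => baa
  | baabbb => baaab => baab
  | abbb => aab

aaa->aa; bab->b; bbb->ab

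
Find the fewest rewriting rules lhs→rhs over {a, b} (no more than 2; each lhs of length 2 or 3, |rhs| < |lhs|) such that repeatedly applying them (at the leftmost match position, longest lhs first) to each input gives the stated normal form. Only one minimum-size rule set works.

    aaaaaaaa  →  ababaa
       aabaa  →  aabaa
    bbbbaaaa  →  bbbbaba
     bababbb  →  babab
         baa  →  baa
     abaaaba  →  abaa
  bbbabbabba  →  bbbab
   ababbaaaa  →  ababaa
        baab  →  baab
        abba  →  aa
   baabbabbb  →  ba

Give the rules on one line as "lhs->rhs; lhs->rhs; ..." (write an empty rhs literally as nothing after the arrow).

aaa->ab; abb->a

  | aaaaaaaa => abaaaaa => ababaa
  | aabaa
  | bbbbaaaa => bbbbaba
  | bababbb => babab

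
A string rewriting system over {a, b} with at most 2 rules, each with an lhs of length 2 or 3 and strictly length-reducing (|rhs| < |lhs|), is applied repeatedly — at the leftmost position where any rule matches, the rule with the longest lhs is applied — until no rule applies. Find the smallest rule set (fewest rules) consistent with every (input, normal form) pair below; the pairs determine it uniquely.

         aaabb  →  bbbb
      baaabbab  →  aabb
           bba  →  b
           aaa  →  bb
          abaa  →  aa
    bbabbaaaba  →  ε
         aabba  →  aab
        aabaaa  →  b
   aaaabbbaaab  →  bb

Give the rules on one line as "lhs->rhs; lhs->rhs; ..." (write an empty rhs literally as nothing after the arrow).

  | aaabb => bbbb
  | baaabbab => aabbab => aabb
  | bba => b
  | aaa => bb

aaa->bb; ba->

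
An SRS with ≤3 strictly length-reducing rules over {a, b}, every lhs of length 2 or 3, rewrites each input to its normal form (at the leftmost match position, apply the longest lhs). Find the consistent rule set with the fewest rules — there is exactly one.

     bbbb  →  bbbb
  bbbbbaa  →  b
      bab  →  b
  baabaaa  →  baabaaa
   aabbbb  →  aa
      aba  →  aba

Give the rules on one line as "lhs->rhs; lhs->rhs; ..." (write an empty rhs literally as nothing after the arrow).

abb->a; bab->b; bba->

  | bbbb
  | bbbbbaa => bbba => b
  | bab => b
  | baabaaa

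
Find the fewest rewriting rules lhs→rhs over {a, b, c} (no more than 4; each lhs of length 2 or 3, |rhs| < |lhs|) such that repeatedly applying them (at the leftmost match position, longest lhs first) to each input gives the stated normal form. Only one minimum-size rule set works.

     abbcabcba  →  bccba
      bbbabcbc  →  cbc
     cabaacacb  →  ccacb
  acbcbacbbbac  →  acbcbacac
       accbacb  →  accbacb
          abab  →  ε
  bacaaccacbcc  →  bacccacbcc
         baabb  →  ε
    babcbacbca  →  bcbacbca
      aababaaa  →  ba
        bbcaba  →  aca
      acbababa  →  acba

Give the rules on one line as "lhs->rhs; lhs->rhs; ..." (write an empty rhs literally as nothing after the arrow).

aa->; ab->; bb->a

  | abbcabcba => bcabcba => bccba
  | bbbabcbc => ababcbc => abcbc => cbc
  | cabaacacb => caacacb => ccacb
  | acbcbacbbbac => acbcbacabac => acbcbacac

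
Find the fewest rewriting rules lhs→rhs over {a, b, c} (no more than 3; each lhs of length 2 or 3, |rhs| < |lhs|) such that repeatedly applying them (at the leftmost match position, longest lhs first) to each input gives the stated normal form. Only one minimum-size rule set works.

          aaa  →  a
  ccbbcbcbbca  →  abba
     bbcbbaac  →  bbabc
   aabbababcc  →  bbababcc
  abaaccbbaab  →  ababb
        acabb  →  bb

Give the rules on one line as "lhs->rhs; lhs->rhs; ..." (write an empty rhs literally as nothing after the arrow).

  | aaa => a
  | ccbbcbcbbca => cabcbcbbca => abcbcbbca => abacbbca => abaabca => abbca => abba
  | bbcbbaac => bbabaac => bbabc
  | aabbababcc => bbababcc

aa->; ca->a; cb->a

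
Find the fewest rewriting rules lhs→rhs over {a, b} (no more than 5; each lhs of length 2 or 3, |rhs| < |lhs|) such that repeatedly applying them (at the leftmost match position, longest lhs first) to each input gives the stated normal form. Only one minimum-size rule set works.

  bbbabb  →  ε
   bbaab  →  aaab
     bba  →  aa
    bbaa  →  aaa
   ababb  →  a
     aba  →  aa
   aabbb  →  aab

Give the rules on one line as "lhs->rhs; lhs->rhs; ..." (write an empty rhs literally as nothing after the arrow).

  | bbbabb => babb => bb => ε
  | bbaab => aaab
  | bba => aa
  | bbaa => aaa

ba->a; bab->b; bb->; bba->aa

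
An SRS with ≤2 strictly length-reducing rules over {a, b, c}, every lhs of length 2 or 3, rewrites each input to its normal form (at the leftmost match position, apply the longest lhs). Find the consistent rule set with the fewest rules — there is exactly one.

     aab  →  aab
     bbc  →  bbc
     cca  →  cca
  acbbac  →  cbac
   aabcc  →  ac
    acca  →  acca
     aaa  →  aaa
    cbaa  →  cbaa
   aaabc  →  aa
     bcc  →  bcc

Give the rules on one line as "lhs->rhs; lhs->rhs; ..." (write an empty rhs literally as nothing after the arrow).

  | aab
  | bbc
  | cca
  | acbbac => cbac

abc->; acb->c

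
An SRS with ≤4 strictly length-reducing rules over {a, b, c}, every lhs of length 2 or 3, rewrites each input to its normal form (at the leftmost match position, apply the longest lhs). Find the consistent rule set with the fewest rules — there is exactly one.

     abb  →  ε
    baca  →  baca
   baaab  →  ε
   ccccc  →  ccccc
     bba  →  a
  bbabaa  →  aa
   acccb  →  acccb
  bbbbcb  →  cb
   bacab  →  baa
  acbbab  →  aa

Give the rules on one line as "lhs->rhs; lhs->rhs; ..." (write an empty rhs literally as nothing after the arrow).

ab->b; aba->a; bb->; cab->a

  | abb => bb => ε
  | baca
  | baaab => baab => bab => bb => ε
  | ccccc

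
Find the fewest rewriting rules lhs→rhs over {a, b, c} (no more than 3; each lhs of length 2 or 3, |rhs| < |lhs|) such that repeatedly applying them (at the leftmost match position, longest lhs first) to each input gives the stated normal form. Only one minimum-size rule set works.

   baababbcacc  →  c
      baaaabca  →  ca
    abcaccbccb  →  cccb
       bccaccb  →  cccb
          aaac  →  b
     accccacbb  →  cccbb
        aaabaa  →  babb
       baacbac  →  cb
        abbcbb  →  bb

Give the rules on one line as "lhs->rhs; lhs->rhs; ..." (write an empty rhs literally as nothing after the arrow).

  | baababbcacc => bbbabbcacc => bbbabcacc => bbbacacc => bbbacc => bbbc => bbc => bc => c
  | baaaabca => bbaabca => bbbbca => bbbca => bbca => bca => ca
  | abcaccbccb => acaccbccb => accbccb => cbccb => cccb
  | bccaccb => ccaccb => cccb

aa->b; ac->; bc->c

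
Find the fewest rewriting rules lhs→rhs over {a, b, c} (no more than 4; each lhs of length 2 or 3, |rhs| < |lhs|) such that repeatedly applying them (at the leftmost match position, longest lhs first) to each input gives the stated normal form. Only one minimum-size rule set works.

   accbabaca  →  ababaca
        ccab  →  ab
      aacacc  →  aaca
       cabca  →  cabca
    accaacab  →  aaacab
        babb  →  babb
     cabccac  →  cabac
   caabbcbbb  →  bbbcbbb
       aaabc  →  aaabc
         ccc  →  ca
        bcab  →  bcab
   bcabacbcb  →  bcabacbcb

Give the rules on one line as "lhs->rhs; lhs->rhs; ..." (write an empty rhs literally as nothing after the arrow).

  | accbabaca => ababaca
  | ccab => ab
  | aacacc => aaca
  | cabca

caa->b; cc->; ccc->ca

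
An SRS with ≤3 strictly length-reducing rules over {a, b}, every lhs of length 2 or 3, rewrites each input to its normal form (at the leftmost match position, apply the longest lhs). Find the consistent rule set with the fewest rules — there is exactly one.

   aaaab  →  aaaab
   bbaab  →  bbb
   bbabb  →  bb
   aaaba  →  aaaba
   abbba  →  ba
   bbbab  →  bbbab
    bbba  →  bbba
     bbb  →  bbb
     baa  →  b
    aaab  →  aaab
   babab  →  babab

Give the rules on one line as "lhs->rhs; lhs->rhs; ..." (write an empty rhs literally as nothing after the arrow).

  | aaaab
  | bbaab => bbb
  | bbabb => bb
  | aaaba

abb->; baa->b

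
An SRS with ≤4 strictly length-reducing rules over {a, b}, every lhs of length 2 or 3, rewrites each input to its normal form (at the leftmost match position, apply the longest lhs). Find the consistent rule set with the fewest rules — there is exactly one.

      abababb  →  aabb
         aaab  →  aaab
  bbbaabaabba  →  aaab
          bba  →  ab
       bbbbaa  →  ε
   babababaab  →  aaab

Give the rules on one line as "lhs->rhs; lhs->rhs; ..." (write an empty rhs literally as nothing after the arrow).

baa->; bab->; bba->ab; bbb->

  | abababb => aabb
  | aaab
  | bbbaabaabba => aabaabba => aabba => aaab
  | bba => ab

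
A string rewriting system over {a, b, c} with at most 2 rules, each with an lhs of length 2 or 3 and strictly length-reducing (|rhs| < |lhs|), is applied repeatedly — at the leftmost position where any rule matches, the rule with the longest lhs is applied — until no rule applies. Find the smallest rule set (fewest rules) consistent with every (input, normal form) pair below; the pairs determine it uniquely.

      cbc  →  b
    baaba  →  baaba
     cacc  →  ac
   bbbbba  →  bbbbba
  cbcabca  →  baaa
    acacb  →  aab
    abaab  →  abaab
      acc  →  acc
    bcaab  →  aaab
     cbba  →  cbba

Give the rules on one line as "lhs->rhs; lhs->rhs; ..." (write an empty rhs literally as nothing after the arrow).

  | cbc => ca => b
  | baaba
  | cacc => bcc => ac
  | bbbbba

bc->a; ca->b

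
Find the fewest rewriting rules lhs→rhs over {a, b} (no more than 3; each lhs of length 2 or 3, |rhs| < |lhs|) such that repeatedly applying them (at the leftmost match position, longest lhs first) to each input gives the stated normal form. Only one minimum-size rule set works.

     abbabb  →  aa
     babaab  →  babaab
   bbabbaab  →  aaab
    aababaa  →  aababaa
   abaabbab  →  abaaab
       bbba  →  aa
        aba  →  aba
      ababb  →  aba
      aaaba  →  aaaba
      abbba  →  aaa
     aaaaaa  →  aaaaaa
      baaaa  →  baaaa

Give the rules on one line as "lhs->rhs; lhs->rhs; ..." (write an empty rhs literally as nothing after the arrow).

bb->; bbb->a

  | abbabb => aabb => aa
  | babaab
  | bbabbaab => abbaab => aaab
  | aababaa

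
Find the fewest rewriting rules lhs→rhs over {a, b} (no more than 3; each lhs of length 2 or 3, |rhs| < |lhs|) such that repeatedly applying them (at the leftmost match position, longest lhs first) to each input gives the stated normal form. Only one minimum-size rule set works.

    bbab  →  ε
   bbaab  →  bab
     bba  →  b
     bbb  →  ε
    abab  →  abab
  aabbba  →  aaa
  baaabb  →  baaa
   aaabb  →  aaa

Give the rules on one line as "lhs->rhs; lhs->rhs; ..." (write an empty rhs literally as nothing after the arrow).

  | bbab => bb => ε
  | bbaab => bab
  | bba => b
  | bbb => ε

bb->; bba->b; bbb->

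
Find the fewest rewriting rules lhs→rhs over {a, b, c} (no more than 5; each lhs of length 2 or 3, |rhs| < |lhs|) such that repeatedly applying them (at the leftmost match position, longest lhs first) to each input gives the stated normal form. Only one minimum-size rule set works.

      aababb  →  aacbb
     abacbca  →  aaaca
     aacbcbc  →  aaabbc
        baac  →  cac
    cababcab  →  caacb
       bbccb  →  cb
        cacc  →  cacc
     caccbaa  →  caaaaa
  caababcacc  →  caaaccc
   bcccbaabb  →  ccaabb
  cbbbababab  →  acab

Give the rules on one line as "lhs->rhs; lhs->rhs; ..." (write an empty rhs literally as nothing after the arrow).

  | aababb => aacbb
  | abacbca => accbca => aaaca
  | aacbcbc => aaabbc
  | baac => cac

ba->c; bca->cb; cbc->ab; ccb->aa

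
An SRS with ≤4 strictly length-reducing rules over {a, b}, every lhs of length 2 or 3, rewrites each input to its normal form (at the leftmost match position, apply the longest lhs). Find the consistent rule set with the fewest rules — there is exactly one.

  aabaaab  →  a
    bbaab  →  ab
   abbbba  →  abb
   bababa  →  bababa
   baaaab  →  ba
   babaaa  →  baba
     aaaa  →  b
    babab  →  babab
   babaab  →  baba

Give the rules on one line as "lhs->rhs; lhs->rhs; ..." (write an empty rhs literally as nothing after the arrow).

  | aabaaab => aaaab => aab => a
  | bbaab => ab
  | abbbba => abb
  | bababa

aa->b; aaa->a; aab->a; bba->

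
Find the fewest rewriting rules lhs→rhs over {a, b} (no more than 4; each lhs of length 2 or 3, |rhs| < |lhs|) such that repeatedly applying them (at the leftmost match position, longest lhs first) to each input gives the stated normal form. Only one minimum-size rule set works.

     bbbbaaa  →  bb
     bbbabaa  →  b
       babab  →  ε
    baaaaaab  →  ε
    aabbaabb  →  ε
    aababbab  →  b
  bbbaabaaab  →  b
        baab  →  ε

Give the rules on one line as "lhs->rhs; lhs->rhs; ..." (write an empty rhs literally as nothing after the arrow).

  | bbbbaaa => baaa => baa => bb
  | bbbabaa => abaa => aaa => aa => b
  | babab => baab => bbb => ε
  | baaaaaab => baaaaab => baaaab => baaab => baab => bbb => ε

aa->b; aaa->aa; ab->a; bbb->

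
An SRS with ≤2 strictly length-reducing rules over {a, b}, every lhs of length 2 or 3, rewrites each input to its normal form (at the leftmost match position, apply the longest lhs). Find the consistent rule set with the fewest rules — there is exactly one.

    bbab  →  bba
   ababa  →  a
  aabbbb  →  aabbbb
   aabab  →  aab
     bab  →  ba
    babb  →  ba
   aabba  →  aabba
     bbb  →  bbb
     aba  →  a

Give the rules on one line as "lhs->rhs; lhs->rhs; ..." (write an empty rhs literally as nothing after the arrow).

aba->a; bab->ba

  | bbab => bba
  | ababa => aba => a
  | aabbbb
  | aabab => aab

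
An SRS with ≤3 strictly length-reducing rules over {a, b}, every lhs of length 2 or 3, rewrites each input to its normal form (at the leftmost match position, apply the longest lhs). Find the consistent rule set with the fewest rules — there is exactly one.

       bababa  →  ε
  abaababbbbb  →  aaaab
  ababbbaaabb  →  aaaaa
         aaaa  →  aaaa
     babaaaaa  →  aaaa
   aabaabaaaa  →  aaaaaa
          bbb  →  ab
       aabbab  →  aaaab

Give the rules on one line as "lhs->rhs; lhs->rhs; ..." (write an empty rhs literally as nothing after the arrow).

  | bababa => baba => ba => ε
  | abaababbbbb => aababbbbb => aabbbbb => aaabbb => aaaab
  | ababbbaaabb => abbbaaabb => aabaaabb => aaaabb => aaaaa
  | aaaa

ba->; bb->a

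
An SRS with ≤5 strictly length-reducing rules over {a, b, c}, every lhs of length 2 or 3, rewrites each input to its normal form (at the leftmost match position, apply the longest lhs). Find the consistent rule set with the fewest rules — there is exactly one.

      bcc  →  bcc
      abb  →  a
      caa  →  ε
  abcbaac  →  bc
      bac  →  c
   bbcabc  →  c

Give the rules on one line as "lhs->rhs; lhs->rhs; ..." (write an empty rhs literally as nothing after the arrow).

  | bcc
  | abb => a
  | caa => ba => ε
  | abcbaac => cbaac => cac => bc

abc->c; ba->; bb->; ca->b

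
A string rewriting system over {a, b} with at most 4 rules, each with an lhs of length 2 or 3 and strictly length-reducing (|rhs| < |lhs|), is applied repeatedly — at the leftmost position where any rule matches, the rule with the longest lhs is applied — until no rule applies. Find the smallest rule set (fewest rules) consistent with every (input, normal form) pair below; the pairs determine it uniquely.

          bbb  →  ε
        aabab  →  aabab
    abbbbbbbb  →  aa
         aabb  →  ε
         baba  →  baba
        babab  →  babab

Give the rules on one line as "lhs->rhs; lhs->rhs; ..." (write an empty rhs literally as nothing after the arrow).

aaa->; bb->a; bbb->

  | bbb => ε
  | aabab
  | abbbbbbbb => abbbbb => abb => aa
  | aabb => aaa => ε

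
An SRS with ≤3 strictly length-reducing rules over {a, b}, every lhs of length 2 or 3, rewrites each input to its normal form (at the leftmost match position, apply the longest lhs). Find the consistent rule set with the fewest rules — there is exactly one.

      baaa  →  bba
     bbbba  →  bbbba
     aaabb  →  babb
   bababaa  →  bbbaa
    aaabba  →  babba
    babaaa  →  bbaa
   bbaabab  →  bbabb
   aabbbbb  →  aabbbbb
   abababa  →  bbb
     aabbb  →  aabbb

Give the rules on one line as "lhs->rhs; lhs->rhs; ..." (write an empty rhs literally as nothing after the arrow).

aaa->ba; aba->b

  | baaa => bba
  | bbbba
  | aaabb => babb
  | bababaa => bbbaa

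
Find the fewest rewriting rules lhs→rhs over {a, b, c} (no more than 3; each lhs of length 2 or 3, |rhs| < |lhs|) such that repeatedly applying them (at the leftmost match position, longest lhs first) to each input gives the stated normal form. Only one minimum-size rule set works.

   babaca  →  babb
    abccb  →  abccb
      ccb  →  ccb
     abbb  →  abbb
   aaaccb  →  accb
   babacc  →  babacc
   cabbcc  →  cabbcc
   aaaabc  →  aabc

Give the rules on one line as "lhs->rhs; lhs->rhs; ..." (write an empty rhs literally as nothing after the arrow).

aaa->a; aca->b

  | babaca => babb
  | abccb
  | ccb
  | abbb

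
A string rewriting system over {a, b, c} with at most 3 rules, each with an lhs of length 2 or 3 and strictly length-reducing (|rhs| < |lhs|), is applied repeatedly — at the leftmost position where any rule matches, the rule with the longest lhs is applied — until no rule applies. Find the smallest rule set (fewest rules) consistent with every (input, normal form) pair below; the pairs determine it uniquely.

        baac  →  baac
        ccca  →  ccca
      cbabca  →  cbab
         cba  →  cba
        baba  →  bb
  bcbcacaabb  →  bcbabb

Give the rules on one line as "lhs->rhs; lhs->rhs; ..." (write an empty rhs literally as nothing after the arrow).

  | baac
  | ccca
  | cbabca => cbab
  | cba

aba->b; bca->b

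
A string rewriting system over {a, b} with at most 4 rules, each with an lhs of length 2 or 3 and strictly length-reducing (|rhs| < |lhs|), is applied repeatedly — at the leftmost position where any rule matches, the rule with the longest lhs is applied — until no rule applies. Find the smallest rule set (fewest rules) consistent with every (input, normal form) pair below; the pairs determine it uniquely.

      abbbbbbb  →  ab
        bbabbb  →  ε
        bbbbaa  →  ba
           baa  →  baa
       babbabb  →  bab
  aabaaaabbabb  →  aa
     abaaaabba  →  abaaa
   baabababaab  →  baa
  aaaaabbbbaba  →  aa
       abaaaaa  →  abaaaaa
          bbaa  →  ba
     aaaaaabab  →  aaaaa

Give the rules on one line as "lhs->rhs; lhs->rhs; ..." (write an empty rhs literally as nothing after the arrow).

  | abbbbbbb => abbbbb => abbb => ab
  | bbabbb => bbbb => bb => ε
  | bbbbaa => bbaa => ba
  | baa

aab->a; bb->; bba->b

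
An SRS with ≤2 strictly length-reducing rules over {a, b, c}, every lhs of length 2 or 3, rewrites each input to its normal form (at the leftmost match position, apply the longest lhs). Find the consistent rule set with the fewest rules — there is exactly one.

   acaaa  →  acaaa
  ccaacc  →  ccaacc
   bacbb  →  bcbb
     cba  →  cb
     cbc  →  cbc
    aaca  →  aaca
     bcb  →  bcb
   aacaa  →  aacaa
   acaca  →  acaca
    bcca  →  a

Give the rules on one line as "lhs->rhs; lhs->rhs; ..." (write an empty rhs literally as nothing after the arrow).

ba->b; bcc->

  | acaaa
  | ccaacc
  | bacbb => bcbb
  | cba => cb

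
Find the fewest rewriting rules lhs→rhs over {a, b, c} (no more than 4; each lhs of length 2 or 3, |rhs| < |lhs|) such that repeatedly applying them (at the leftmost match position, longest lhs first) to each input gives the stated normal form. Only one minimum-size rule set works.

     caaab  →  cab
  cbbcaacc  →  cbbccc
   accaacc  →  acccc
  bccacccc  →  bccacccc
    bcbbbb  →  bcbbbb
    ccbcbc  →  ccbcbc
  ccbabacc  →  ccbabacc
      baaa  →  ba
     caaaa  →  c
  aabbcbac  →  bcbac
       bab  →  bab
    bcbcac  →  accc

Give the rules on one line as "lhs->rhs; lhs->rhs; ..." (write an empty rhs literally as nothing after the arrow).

  | caaab => cab
  | cbbcaacc => cbacacc => cbbccc
  | accaacc => acccc
  | bccacccc

aa->; aab->; aca->bc; bca->ac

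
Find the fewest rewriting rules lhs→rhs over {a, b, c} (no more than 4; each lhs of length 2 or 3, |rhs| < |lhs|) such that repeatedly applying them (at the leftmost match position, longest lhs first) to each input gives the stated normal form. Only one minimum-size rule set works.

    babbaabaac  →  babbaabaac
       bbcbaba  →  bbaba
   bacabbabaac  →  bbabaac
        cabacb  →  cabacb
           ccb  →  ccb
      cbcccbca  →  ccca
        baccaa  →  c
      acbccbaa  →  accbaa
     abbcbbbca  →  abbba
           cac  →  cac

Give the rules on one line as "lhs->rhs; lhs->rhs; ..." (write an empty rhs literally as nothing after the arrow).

aca->c; bc->; caa->ac

  | babbaabaac
  | bbcbaba => bbaba
  | bacabbabaac => bcbbabaac => bbabaac
  | cabacb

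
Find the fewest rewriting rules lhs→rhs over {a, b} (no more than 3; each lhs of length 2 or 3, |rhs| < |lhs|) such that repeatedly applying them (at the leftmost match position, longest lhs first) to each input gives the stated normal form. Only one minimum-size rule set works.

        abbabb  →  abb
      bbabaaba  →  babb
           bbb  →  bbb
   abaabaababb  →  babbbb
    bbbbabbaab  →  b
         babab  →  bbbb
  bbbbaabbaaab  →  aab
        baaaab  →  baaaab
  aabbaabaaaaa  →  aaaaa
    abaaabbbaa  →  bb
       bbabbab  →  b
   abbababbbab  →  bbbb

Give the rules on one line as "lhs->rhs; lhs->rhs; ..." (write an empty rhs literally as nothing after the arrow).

  | abbabb => abb
  | bbabaaba => baaba => babb
  | bbb
  | abaabaababb => bbabaababb => baababb => babbbb

aba->bb; bba->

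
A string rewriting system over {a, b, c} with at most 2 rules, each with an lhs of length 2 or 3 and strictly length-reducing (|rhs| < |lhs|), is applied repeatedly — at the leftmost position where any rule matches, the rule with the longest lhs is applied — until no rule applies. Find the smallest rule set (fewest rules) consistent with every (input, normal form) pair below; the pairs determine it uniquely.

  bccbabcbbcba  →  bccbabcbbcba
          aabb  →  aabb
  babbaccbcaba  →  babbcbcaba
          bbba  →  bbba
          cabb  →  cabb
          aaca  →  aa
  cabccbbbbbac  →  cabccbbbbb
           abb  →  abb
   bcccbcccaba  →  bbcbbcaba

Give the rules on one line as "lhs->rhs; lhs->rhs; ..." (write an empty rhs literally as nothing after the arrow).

  | bccbabcbbcba
  | aabb
  | babbaccbcaba => babbcbcaba
  | bbba

ac->; ccc->bc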